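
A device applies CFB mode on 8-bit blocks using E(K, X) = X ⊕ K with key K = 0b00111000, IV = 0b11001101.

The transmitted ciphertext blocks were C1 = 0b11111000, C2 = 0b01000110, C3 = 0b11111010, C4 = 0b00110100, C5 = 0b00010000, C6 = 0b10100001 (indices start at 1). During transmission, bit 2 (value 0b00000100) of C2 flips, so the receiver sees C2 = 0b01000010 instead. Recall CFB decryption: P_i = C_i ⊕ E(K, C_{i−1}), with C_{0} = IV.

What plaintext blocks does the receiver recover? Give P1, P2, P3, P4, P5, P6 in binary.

Only C2 changed, to 0b01000010. In CFB, a change in C_i flips the same bit in P_i and garbles P_{i+1}. Decrypting the received ciphertext:
P1: E(K, 0b11001101) = 0b11110101; 0b11111000 ⊕ 0b11110101 = 0b00001101.
P2: E(K, 0b11111000) = 0b11000000; 0b01000010 ⊕ 0b11000000 = 0b10000010.
P3: E(K, 0b01000010) = 0b01111010; 0b11111010 ⊕ 0b01111010 = 0b10000000.
P4: E(K, 0b11111010) = 0b11000010; 0b00110100 ⊕ 0b11000010 = 0b11110110.
P5: E(K, 0b00110100) = 0b00001100; 0b00010000 ⊕ 0b00001100 = 0b00011100.
P6: E(K, 0b00010000) = 0b00101000; 0b10100001 ⊕ 0b00101000 = 0b10001001.
Blocks that differ from the original plaintext: P2, P3.

P1 = 0b00001101, P2 = 0b10000010, P3 = 0b10000000, P4 = 0b11110110, P5 = 0b00011100, P6 = 0b10001001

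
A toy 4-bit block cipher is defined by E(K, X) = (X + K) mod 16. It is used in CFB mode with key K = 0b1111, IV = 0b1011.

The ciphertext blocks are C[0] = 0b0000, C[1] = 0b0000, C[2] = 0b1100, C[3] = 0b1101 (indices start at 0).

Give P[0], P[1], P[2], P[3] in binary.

CFB decryption: P_i = C_i ⊕ E(K, C_{i−1}), with C_{−1} = IV.
P[0]: E(K, 0b1011) = 0b1010; 0b0000 ⊕ 0b1010 = 0b1010.
P[1]: E(K, 0b0000) = 0b1111; 0b0000 ⊕ 0b1111 = 0b1111.
P[2]: E(K, 0b0000) = 0b1111; 0b1100 ⊕ 0b1111 = 0b0011.
P[3]: E(K, 0b1100) = 0b1011; 0b1101 ⊕ 0b1011 = 0b0110.

P[0] = 0b1010, P[1] = 0b1111, P[2] = 0b0011, P[3] = 0b0110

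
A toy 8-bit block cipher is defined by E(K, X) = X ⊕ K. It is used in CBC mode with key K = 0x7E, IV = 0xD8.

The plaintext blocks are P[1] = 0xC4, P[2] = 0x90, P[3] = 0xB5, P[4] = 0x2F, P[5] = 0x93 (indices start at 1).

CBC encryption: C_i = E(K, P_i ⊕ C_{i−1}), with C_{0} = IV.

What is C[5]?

C[5] = 0xFB

C[1]: P[1] ⊕ 0xD8 = 0x1C; E(K, 0x1C) = 0x62.
C[2]: P[2] ⊕ 0x62 = 0xF2; E(K, 0xF2) = 0x8C.
C[3]: P[3] ⊕ 0x8C = 0x39; E(K, 0x39) = 0x47.
C[4]: P[4] ⊕ 0x47 = 0x68; E(K, 0x68) = 0x16.
C[5]: P[5] ⊕ 0x16 = 0x85; E(K, 0x85) = 0xFB.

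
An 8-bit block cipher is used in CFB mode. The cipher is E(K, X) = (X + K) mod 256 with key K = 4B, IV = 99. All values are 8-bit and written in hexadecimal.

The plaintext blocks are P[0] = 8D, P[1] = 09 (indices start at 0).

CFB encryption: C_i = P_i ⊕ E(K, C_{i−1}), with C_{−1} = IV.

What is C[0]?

C[0]: E(K, 99) = E4; 8D ⊕ E4 = 69.

C[0] = 69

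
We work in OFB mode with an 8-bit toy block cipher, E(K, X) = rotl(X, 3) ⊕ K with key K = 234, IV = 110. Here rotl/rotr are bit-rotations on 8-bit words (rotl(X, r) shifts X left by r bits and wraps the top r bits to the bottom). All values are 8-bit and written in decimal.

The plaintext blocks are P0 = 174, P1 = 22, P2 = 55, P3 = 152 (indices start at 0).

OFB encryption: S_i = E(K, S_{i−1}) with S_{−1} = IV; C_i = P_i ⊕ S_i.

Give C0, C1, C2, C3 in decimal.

C0: S = E(K, 110) = 153; 174 ⊕ 153 = 55.
C1: S = E(K, 153) = 38; 22 ⊕ 38 = 48.
C2: S = E(K, 38) = 219; 55 ⊕ 219 = 236.
C3: S = E(K, 219) = 52; 152 ⊕ 52 = 172.

C0 = 55, C1 = 48, C2 = 236, C3 = 172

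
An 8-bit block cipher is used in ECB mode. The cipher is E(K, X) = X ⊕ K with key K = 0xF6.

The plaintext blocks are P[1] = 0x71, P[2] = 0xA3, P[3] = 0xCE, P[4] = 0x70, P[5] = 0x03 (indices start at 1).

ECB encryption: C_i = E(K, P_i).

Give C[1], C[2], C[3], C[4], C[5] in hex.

C[1]: E(K, 0x71) = 0x87.
C[2]: E(K, 0xA3) = 0x55.
C[3]: E(K, 0xCE) = 0x38.
C[4]: E(K, 0x70) = 0x86.
C[5]: E(K, 0x03) = 0xF5.

C[1] = 0x87, C[2] = 0x55, C[3] = 0x38, C[4] = 0x86, C[5] = 0xF5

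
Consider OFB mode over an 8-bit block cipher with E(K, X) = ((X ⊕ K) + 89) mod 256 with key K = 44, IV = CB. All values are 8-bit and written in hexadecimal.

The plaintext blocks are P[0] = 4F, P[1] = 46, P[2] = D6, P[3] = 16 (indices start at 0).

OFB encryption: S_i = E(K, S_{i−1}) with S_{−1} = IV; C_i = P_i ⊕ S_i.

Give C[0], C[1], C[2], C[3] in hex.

C[0] = 57, C[1] = A3, C[2] = FC, C[3] = E1

C[0]: S = E(K, CB) = 18; 4F ⊕ 18 = 57.
C[1]: S = E(K, 18) = E5; 46 ⊕ E5 = A3.
C[2]: S = E(K, E5) = 2A; D6 ⊕ 2A = FC.
C[3]: S = E(K, 2A) = F7; 16 ⊕ F7 = E1.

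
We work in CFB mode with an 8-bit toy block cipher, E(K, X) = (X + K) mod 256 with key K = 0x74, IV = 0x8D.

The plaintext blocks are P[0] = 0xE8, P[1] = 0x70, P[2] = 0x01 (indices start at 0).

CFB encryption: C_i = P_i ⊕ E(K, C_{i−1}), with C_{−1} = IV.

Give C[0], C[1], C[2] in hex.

C[0] = 0xE9, C[1] = 0x2D, C[2] = 0xA0

C[0]: E(K, 0x8D) = 0x01; 0xE8 ⊕ 0x01 = 0xE9.
C[1]: E(K, 0xE9) = 0x5D; 0x70 ⊕ 0x5D = 0x2D.
C[2]: E(K, 0x2D) = 0xA1; 0x01 ⊕ 0xA1 = 0xA0.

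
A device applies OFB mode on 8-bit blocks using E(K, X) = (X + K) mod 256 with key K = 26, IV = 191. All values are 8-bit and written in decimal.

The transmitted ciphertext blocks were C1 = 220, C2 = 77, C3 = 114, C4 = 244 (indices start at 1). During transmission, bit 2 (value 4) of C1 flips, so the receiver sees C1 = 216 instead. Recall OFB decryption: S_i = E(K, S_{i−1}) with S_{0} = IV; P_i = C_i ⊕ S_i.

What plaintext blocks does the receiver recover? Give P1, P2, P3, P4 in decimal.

P1 = 1, P2 = 190, P3 = 127, P4 = 211

Only C1 changed, to 216. In OFB, a change in C_i flips the same bit in P_i only; the keystream is unaffected. Decrypting the received ciphertext:
P1: S = E(K, 191) = 217; 216 ⊕ 217 = 1.
P2: S = E(K, 217) = 243; 77 ⊕ 243 = 190.
P3: S = E(K, 243) = 13; 114 ⊕ 13 = 127.
P4: S = E(K, 13) = 39; 244 ⊕ 39 = 211.
Blocks that differ from the original plaintext: P1.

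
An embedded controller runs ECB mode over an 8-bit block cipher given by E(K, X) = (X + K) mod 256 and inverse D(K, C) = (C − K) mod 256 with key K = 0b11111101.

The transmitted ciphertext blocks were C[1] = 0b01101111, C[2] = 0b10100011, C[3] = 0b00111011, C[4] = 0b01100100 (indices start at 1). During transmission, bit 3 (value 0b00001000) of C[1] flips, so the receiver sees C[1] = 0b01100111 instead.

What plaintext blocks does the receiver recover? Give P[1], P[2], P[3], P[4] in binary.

P[1] = 0b01101010, P[2] = 0b10100110, P[3] = 0b00111110, P[4] = 0b01100111

ECB decryption: P_i = D(K, C_i).
Only C[1] changed, to 0b01100111. In ECB, a change in C_i affects only P_i. Decrypting the received ciphertext:
P[1]: D(K, 0b01100111) = 0b01101010.
P[2]: D(K, 0b10100011) = 0b10100110.
P[3]: D(K, 0b00111011) = 0b00111110.
P[4]: D(K, 0b01100100) = 0b01100111.
Blocks that differ from the original plaintext: P[1].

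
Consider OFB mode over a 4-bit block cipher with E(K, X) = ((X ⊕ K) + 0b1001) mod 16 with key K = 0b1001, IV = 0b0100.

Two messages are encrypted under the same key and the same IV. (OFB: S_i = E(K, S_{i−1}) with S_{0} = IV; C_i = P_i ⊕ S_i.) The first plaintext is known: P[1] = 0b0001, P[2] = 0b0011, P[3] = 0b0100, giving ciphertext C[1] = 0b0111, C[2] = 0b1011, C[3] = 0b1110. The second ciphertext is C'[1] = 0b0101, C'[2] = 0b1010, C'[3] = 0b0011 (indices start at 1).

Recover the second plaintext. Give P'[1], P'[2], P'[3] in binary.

In OFB with a reused IV, both messages share the same keystream S_i, so C_i ⊕ C'_i = P_i ⊕ P'_i and thus P'_i = P_i ⊕ C_i ⊕ C'_i.
P'[1]: 0b0001 ⊕ 0b0111 ⊕ 0b0101 = 0b0011.
P'[2]: 0b0011 ⊕ 0b1011 ⊕ 0b1010 = 0b0010.
P'[3]: 0b0100 ⊕ 0b1110 ⊕ 0b0011 = 0b1001.

P'[1] = 0b0011, P'[2] = 0b0010, P'[3] = 0b1001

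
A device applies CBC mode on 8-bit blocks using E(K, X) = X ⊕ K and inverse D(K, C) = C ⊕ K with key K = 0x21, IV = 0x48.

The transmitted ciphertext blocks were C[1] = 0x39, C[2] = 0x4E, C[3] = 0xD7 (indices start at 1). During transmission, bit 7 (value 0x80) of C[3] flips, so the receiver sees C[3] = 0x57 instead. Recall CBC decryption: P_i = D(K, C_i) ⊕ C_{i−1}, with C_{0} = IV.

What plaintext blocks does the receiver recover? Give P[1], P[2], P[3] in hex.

P[1] = 0x50, P[2] = 0x56, P[3] = 0x38

Only C[3] changed, to 0x57. In CBC, a change in C_i garbles P_i and flips the same bit in P_{i+1}. Decrypting the received ciphertext:
P[1]: D(K, 0x39) = 0x18; 0x18 ⊕ 0x48 = 0x50.
P[2]: D(K, 0x4E) = 0x6F; 0x6F ⊕ 0x39 = 0x56.
P[3]: D(K, 0x57) = 0x76; 0x76 ⊕ 0x4E = 0x38.
Blocks that differ from the original plaintext: P[3].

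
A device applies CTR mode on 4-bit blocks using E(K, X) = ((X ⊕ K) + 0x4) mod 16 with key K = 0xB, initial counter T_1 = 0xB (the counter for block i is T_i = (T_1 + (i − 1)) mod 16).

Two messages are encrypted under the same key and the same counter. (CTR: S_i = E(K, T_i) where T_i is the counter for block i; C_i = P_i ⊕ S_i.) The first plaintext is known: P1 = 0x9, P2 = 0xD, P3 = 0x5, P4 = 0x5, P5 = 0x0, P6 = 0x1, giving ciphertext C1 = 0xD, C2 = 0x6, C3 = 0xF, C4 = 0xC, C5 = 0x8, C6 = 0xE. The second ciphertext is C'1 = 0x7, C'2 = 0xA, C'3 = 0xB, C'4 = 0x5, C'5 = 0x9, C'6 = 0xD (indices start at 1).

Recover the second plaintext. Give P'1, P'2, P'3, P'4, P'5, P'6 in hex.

In CTR with a reused counter, both messages share the same keystream S_i, so C_i ⊕ C'_i = P_i ⊕ P'_i and thus P'_i = P_i ⊕ C_i ⊕ C'_i.
P'1: 0x9 ⊕ 0xD ⊕ 0x7 = 0x3.
P'2: 0xD ⊕ 0x6 ⊕ 0xA = 0x1.
P'3: 0x5 ⊕ 0xF ⊕ 0xB = 0x1.
P'4: 0x5 ⊕ 0xC ⊕ 0x5 = 0xC.
P'5: 0x0 ⊕ 0x8 ⊕ 0x9 = 0x1.
P'6: 0x1 ⊕ 0xE ⊕ 0xD = 0x2.

P'1 = 0x3, P'2 = 0x1, P'3 = 0x1, P'4 = 0xC, P'5 = 0x1, P'6 = 0x2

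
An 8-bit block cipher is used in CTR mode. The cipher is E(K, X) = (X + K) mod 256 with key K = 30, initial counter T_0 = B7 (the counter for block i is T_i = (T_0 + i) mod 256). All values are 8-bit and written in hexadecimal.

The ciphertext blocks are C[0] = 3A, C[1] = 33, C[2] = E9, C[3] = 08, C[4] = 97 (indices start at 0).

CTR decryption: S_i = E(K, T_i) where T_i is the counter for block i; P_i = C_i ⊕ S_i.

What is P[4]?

P[4] = 7C

P[4]: T = BB, S = E(K, T) = EB; 97 ⊕ EB = 7C.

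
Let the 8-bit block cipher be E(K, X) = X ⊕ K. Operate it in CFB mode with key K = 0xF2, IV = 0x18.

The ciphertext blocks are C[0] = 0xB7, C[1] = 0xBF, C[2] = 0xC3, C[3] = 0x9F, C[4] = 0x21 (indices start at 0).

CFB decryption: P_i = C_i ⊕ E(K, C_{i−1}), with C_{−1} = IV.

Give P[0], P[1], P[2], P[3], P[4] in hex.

P[0] = 0x5D, P[1] = 0xFA, P[2] = 0x8E, P[3] = 0xAE, P[4] = 0x4C

P[0]: E(K, 0x18) = 0xEA; 0xB7 ⊕ 0xEA = 0x5D.
P[1]: E(K, 0xB7) = 0x45; 0xBF ⊕ 0x45 = 0xFA.
P[2]: E(K, 0xBF) = 0x4D; 0xC3 ⊕ 0x4D = 0x8E.
P[3]: E(K, 0xC3) = 0x31; 0x9F ⊕ 0x31 = 0xAE.
P[4]: E(K, 0x9F) = 0x6D; 0x21 ⊕ 0x6D = 0x4C.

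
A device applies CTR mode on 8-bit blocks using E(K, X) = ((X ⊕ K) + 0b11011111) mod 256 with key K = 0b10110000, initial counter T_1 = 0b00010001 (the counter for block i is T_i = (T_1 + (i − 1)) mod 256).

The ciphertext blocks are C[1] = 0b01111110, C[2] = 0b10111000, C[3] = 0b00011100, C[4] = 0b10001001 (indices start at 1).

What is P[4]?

P[4] = 0b00001010

CTR decryption: S_i = E(K, T_i) where T_i is the counter for block i; P_i = C_i ⊕ S_i.
P[4]: T = 0b00010100, S = E(K, T) = 0b10000011; 0b10001001 ⊕ 0b10000011 = 0b00001010.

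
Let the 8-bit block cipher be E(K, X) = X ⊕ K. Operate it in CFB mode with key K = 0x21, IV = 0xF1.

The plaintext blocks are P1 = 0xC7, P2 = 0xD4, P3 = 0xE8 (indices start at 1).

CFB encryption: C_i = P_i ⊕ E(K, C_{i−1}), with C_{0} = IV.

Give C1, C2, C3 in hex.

C1 = 0x17, C2 = 0xE2, C3 = 0x2B

C1: E(K, 0xF1) = 0xD0; 0xC7 ⊕ 0xD0 = 0x17.
C2: E(K, 0x17) = 0x36; 0xD4 ⊕ 0x36 = 0xE2.
C3: E(K, 0xE2) = 0xC3; 0xE8 ⊕ 0xC3 = 0x2B.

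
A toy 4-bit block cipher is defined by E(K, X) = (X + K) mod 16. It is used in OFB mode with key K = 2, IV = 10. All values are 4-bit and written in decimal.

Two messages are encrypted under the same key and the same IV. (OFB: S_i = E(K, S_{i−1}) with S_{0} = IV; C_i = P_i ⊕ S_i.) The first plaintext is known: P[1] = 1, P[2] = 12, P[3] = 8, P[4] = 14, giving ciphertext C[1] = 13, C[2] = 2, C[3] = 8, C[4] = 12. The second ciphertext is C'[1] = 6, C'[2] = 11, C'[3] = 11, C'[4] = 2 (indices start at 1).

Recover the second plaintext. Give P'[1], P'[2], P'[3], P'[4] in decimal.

In OFB with a reused IV, both messages share the same keystream S_i, so C_i ⊕ C'_i = P_i ⊕ P'_i and thus P'_i = P_i ⊕ C_i ⊕ C'_i.
P'[1]: 1 ⊕ 13 ⊕ 6 = 10.
P'[2]: 12 ⊕ 2 ⊕ 11 = 5.
P'[3]: 8 ⊕ 8 ⊕ 11 = 11.
P'[4]: 14 ⊕ 12 ⊕ 2 = 0.

P'[1] = 10, P'[2] = 5, P'[3] = 11, P'[4] = 0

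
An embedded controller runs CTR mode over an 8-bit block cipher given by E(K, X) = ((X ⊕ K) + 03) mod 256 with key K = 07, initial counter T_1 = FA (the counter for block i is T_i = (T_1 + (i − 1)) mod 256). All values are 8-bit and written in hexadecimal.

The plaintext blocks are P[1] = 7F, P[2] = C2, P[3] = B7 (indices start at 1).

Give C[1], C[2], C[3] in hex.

CTR encryption: S_i = E(K, T_i) where T_i is the counter for block i; C_i = P_i ⊕ S_i.
C[1]: T = FA, S = E(K, T) = 00; 7F ⊕ 00 = 7F.
C[2]: T = FB, S = E(K, T) = FF; C2 ⊕ FF = 3D.
C[3]: T = FC, S = E(K, T) = FE; B7 ⊕ FE = 49.

C[1] = 7F, C[2] = 3D, C[3] = 49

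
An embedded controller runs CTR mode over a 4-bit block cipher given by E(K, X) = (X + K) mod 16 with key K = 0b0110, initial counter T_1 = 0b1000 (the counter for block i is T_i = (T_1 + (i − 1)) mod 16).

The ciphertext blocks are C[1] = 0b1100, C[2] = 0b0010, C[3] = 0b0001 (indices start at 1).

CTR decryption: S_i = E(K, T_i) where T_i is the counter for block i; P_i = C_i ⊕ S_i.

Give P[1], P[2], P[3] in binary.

P[1] = 0b0010, P[2] = 0b1101, P[3] = 0b0001

P[1]: T = 0b1000, S = E(K, T) = 0b1110; 0b1100 ⊕ 0b1110 = 0b0010.
P[2]: T = 0b1001, S = E(K, T) = 0b1111; 0b0010 ⊕ 0b1111 = 0b1101.
P[3]: T = 0b1010, S = E(K, T) = 0b0000; 0b0001 ⊕ 0b0000 = 0b0001.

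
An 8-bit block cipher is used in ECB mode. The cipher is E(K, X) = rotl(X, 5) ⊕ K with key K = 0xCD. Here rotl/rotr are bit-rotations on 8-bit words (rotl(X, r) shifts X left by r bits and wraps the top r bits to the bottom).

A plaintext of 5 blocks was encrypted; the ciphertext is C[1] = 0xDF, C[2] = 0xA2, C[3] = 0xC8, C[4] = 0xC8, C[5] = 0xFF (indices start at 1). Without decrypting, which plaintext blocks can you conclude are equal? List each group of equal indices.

P[3] = P[4]

ECB encrypts each block independently with the same key, so equal ciphertext blocks imply equal plaintext blocks.
C[3] = C[4] = 0xC8, so P[3] = P[4].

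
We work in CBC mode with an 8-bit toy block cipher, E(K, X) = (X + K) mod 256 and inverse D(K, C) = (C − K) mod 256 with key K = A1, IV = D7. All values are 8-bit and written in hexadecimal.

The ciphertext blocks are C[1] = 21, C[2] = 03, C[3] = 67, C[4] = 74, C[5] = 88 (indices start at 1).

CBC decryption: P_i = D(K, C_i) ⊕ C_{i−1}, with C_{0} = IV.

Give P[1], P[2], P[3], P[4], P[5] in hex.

P[1]: D(K, 21) = 80; 80 ⊕ D7 = 57.
P[2]: D(K, 03) = 62; 62 ⊕ 21 = 43.
P[3]: D(K, 67) = C6; C6 ⊕ 03 = C5.
P[4]: D(K, 74) = D3; D3 ⊕ 67 = B4.
P[5]: D(K, 88) = E7; E7 ⊕ 74 = 93.

P[1] = 57, P[2] = 43, P[3] = C5, P[4] = B4, P[5] = 93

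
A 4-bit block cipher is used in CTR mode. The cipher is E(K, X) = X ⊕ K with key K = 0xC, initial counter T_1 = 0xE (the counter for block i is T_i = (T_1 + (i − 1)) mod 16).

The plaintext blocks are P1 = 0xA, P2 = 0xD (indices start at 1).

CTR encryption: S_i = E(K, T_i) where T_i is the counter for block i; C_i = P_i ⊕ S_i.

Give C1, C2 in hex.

C1 = 0x8, C2 = 0xE

C1: T = 0xE, S = E(K, T) = 0x2; 0xA ⊕ 0x2 = 0x8.
C2: T = 0xF, S = E(K, T) = 0x3; 0xD ⊕ 0x3 = 0xE.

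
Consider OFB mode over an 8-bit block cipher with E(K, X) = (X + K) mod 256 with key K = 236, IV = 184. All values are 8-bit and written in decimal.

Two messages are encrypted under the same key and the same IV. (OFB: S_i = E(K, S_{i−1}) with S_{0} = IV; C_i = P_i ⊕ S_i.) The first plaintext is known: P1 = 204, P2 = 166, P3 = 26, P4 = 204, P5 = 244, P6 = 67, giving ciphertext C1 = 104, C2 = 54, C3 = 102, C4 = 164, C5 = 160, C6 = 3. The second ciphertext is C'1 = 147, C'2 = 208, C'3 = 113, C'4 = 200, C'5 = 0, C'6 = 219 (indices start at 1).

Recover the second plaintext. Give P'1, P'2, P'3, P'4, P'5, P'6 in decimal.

P'1 = 55, P'2 = 64, P'3 = 13, P'4 = 160, P'5 = 84, P'6 = 155

In OFB with a reused IV, both messages share the same keystream S_i, so C_i ⊕ C'_i = P_i ⊕ P'_i and thus P'_i = P_i ⊕ C_i ⊕ C'_i.
P'1: 204 ⊕ 104 ⊕ 147 = 55.
P'2: 166 ⊕ 54 ⊕ 208 = 64.
P'3: 26 ⊕ 102 ⊕ 113 = 13.
P'4: 204 ⊕ 164 ⊕ 200 = 160.
P'5: 244 ⊕ 160 ⊕ 0 = 84.
P'6: 67 ⊕ 3 ⊕ 219 = 155.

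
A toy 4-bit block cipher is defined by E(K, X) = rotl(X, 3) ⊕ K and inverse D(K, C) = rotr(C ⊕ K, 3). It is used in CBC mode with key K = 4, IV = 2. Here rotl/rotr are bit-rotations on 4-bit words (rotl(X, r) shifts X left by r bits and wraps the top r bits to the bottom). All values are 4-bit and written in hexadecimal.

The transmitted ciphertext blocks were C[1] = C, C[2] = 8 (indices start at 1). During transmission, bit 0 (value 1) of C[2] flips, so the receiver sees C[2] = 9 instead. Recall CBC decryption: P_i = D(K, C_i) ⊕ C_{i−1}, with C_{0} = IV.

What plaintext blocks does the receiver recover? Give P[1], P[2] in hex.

P[1] = 3, P[2] = 7

Only C[2] changed, to 9. In CBC, a change in C_i garbles P_i and flips the same bit in P_{i+1}. Decrypting the received ciphertext:
P[1]: D(K, C) = 1; 1 ⊕ 2 = 3.
P[2]: D(K, 9) = B; B ⊕ C = 7.
Blocks that differ from the original plaintext: P[2].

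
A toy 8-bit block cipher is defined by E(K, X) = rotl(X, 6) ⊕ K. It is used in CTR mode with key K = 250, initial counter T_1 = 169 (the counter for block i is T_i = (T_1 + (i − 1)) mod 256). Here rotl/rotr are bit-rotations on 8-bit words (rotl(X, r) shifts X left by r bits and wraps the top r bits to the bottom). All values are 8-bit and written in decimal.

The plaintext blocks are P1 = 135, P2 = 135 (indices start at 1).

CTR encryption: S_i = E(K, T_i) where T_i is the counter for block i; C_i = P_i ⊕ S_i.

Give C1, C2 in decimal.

C1 = 23, C2 = 215

C1: T = 169, S = E(K, T) = 144; 135 ⊕ 144 = 23.
C2: T = 170, S = E(K, T) = 80; 135 ⊕ 80 = 215.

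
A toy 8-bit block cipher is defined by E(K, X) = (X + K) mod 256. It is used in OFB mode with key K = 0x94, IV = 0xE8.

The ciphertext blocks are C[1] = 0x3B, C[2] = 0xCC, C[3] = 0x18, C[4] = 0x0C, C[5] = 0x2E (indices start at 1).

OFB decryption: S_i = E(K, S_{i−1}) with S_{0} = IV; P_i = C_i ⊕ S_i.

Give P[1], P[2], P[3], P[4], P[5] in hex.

P[1] = 0x47, P[2] = 0xDC, P[3] = 0xBC, P[4] = 0x34, P[5] = 0xE2

P[1]: S = E(K, 0xE8) = 0x7C; 0x3B ⊕ 0x7C = 0x47.
P[2]: S = E(K, 0x7C) = 0x10; 0xCC ⊕ 0x10 = 0xDC.
P[3]: S = E(K, 0x10) = 0xA4; 0x18 ⊕ 0xA4 = 0xBC.
P[4]: S = E(K, 0xA4) = 0x38; 0x0C ⊕ 0x38 = 0x34.
P[5]: S = E(K, 0x38) = 0xCC; 0x2E ⊕ 0xCC = 0xE2.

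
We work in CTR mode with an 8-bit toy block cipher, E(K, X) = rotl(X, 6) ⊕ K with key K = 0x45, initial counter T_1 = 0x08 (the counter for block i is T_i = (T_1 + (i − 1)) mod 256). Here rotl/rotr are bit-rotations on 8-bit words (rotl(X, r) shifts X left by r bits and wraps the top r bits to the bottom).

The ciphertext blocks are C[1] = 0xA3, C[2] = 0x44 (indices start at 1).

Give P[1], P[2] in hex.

P[1] = 0xE4, P[2] = 0x43

CTR decryption: S_i = E(K, T_i) where T_i is the counter for block i; P_i = C_i ⊕ S_i.
P[1]: T = 0x08, S = E(K, T) = 0x47; 0xA3 ⊕ 0x47 = 0xE4.
P[2]: T = 0x09, S = E(K, T) = 0x07; 0x44 ⊕ 0x07 = 0x43.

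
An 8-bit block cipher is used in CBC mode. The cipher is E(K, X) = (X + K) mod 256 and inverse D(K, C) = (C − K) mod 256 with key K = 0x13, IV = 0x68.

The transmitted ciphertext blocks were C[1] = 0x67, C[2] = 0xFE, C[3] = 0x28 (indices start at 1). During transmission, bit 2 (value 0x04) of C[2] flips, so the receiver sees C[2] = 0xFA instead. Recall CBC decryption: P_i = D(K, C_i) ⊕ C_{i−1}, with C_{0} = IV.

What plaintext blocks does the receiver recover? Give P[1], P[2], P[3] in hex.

Only C[2] changed, to 0xFA. In CBC, a change in C_i garbles P_i and flips the same bit in P_{i+1}. Decrypting the received ciphertext:
P[1]: D(K, 0x67) = 0x54; 0x54 ⊕ 0x68 = 0x3C.
P[2]: D(K, 0xFA) = 0xE7; 0xE7 ⊕ 0x67 = 0x80.
P[3]: D(K, 0x28) = 0x15; 0x15 ⊕ 0xFA = 0xEF.
Blocks that differ from the original plaintext: P[2], P[3].

P[1] = 0x3C, P[2] = 0x80, P[3] = 0xEF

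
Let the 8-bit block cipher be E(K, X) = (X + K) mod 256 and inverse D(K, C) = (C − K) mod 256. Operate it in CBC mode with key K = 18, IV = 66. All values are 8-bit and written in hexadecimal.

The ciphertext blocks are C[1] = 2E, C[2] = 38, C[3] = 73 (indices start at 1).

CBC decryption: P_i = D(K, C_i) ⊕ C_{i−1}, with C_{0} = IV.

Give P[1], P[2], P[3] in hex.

P[1] = 70, P[2] = 0E, P[3] = 63

P[1]: D(K, 2E) = 16; 16 ⊕ 66 = 70.
P[2]: D(K, 38) = 20; 20 ⊕ 2E = 0E.
P[3]: D(K, 73) = 5B; 5B ⊕ 38 = 63.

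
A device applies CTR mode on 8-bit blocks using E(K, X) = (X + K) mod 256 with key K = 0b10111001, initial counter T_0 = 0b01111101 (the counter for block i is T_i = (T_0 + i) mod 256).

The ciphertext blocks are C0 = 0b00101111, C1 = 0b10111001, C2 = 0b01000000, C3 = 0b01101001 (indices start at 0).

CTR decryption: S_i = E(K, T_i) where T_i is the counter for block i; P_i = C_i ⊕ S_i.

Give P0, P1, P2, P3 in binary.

P0 = 0b00011001, P1 = 0b10001110, P2 = 0b01111000, P3 = 0b01010000

P0: T = 0b01111101, S = E(K, T) = 0b00110110; 0b00101111 ⊕ 0b00110110 = 0b00011001.
P1: T = 0b01111110, S = E(K, T) = 0b00110111; 0b10111001 ⊕ 0b00110111 = 0b10001110.
P2: T = 0b01111111, S = E(K, T) = 0b00111000; 0b01000000 ⊕ 0b00111000 = 0b01111000.
P3: T = 0b10000000, S = E(K, T) = 0b00111001; 0b01101001 ⊕ 0b00111001 = 0b01010000.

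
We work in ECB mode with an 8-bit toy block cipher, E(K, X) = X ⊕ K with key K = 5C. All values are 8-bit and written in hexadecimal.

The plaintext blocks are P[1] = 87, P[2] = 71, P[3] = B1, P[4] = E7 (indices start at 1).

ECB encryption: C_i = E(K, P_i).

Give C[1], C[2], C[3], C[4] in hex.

C[1] = DB, C[2] = 2D, C[3] = ED, C[4] = BB

C[1]: E(K, 87) = DB.
C[2]: E(K, 71) = 2D.
C[3]: E(K, B1) = ED.
C[4]: E(K, E7) = BB.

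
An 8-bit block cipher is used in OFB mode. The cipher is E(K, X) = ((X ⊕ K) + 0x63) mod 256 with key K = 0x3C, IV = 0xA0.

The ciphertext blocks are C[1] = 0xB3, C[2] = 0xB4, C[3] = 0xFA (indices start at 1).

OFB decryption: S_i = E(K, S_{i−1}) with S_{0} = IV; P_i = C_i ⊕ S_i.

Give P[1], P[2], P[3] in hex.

P[1]: S = E(K, 0xA0) = 0xFF; 0xB3 ⊕ 0xFF = 0x4C.
P[2]: S = E(K, 0xFF) = 0x26; 0xB4 ⊕ 0x26 = 0x92.
P[3]: S = E(K, 0x26) = 0x7D; 0xFA ⊕ 0x7D = 0x87.

P[1] = 0x4C, P[2] = 0x92, P[3] = 0x87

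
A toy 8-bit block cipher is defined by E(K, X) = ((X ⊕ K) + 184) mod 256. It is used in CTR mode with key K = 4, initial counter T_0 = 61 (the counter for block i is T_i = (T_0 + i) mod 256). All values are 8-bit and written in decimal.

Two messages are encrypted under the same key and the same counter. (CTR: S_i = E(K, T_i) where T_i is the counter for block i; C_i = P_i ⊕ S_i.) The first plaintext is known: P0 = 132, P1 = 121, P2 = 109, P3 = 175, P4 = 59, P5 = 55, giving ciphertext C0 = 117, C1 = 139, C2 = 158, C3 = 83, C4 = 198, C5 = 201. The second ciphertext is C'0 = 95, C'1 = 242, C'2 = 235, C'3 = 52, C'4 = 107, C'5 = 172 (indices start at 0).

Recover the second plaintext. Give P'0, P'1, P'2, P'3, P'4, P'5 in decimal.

In CTR with a reused counter, both messages share the same keystream S_i, so C_i ⊕ C'_i = P_i ⊕ P'_i and thus P'_i = P_i ⊕ C_i ⊕ C'_i.
P'0: 132 ⊕ 117 ⊕ 95 = 174.
P'1: 121 ⊕ 139 ⊕ 242 = 0.
P'2: 109 ⊕ 158 ⊕ 235 = 24.
P'3: 175 ⊕ 83 ⊕ 52 = 200.
P'4: 59 ⊕ 198 ⊕ 107 = 150.
P'5: 55 ⊕ 201 ⊕ 172 = 82.

P'0 = 174, P'1 = 0, P'2 = 24, P'3 = 200, P'4 = 150, P'5 = 82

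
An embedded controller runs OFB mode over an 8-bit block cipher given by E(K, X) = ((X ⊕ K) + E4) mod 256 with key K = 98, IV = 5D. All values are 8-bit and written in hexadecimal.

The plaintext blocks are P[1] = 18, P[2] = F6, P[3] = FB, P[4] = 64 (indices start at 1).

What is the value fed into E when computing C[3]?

OFB encryption: S_i = E(K, S_{i−1}) with S_{0} = IV; C_i = P_i ⊕ S_i.
C[1]: S = E(K, 5D) = A9; 18 ⊕ A9 = B1.
C[2]: S = E(K, A9) = 15; F6 ⊕ 15 = E3.
C[3]: S = E(K, 15) = 71; FB ⊕ 71 = 8A.
So the input to E for block [3] is 15.

15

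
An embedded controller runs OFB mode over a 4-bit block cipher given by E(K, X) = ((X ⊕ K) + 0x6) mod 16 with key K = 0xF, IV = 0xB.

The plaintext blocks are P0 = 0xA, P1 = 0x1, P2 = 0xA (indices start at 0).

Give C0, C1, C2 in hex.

OFB encryption: S_i = E(K, S_{i−1}) with S_{−1} = IV; C_i = P_i ⊕ S_i.
C0: S = E(K, 0xB) = 0xA; 0xA ⊕ 0xA = 0x0.
C1: S = E(K, 0xA) = 0xB; 0x1 ⊕ 0xB = 0xA.
C2: S = E(K, 0xB) = 0xA; 0xA ⊕ 0xA = 0x0.

C0 = 0x0, C1 = 0xA, C2 = 0x0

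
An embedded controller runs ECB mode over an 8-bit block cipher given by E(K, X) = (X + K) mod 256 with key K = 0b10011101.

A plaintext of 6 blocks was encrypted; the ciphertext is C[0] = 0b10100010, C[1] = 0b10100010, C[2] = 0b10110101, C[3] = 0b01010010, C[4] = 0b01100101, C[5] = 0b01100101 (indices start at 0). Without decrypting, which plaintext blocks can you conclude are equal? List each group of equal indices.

ECB encrypts each block independently with the same key, so equal ciphertext blocks imply equal plaintext blocks.
C[0] = C[1] = 0b10100010, so P[0] = P[1].
C[4] = C[5] = 0b01100101, so P[4] = P[5].

P[0] = P[1]; P[4] = P[5]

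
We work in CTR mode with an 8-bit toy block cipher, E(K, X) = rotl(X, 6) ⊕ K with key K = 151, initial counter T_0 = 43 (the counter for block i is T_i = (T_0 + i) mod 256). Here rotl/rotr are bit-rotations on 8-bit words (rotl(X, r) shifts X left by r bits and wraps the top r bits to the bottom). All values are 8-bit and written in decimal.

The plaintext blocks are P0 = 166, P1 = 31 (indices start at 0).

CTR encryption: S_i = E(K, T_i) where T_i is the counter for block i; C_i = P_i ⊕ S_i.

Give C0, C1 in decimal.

C0: T = 43, S = E(K, T) = 93; 166 ⊕ 93 = 251.
C1: T = 44, S = E(K, T) = 156; 31 ⊕ 156 = 131.

C0 = 251, C1 = 131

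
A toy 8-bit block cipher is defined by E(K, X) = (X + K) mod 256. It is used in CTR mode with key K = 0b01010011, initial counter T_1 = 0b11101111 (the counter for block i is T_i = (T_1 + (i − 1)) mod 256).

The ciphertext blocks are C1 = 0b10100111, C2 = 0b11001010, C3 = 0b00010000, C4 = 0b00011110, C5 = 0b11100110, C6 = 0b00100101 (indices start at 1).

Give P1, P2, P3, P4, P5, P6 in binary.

CTR decryption: S_i = E(K, T_i) where T_i is the counter for block i; P_i = C_i ⊕ S_i.
P1: T = 0b11101111, S = E(K, T) = 0b01000010; 0b10100111 ⊕ 0b01000010 = 0b11100101.
P2: T = 0b11110000, S = E(K, T) = 0b01000011; 0b11001010 ⊕ 0b01000011 = 0b10001001.
P3: T = 0b11110001, S = E(K, T) = 0b01000100; 0b00010000 ⊕ 0b01000100 = 0b01010100.
P4: T = 0b11110010, S = E(K, T) = 0b01000101; 0b00011110 ⊕ 0b01000101 = 0b01011011.
P5: T = 0b11110011, S = E(K, T) = 0b01000110; 0b11100110 ⊕ 0b01000110 = 0b10100000.
P6: T = 0b11110100, S = E(K, T) = 0b01000111; 0b00100101 ⊕ 0b01000111 = 0b01100010.

P1 = 0b11100101, P2 = 0b10001001, P3 = 0b01010100, P4 = 0b01011011, P5 = 0b10100000, P6 = 0b01100010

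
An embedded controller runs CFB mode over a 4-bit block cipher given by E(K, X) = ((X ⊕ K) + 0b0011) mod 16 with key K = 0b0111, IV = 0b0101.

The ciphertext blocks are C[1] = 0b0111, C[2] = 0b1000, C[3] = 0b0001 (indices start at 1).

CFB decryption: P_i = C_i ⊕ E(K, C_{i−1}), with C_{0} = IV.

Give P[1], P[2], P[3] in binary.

P[1] = 0b0010, P[2] = 0b1011, P[3] = 0b0011

P[1]: E(K, 0b0101) = 0b0101; 0b0111 ⊕ 0b0101 = 0b0010.
P[2]: E(K, 0b0111) = 0b0011; 0b1000 ⊕ 0b0011 = 0b1011.
P[3]: E(K, 0b1000) = 0b0010; 0b0001 ⊕ 0b0010 = 0b0011.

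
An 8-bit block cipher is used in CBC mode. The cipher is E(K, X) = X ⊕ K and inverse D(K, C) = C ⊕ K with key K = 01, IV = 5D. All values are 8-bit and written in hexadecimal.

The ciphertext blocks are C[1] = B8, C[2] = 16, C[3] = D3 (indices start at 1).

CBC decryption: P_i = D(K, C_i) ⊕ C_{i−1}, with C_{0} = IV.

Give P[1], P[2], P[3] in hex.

P[1]: D(K, B8) = B9; B9 ⊕ 5D = E4.
P[2]: D(K, 16) = 17; 17 ⊕ B8 = AF.
P[3]: D(K, D3) = D2; D2 ⊕ 16 = C4.

P[1] = E4, P[2] = AF, P[3] = C4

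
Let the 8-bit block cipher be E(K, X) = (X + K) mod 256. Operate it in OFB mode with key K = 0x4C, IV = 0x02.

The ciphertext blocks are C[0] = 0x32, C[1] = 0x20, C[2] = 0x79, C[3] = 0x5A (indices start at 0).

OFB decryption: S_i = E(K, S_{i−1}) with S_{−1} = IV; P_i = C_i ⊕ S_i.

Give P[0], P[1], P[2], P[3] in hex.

P[0]: S = E(K, 0x02) = 0x4E; 0x32 ⊕ 0x4E = 0x7C.
P[1]: S = E(K, 0x4E) = 0x9A; 0x20 ⊕ 0x9A = 0xBA.
P[2]: S = E(K, 0x9A) = 0xE6; 0x79 ⊕ 0xE6 = 0x9F.
P[3]: S = E(K, 0xE6) = 0x32; 0x5A ⊕ 0x32 = 0x68.

P[0] = 0x7C, P[1] = 0xBA, P[2] = 0x9F, P[3] = 0x68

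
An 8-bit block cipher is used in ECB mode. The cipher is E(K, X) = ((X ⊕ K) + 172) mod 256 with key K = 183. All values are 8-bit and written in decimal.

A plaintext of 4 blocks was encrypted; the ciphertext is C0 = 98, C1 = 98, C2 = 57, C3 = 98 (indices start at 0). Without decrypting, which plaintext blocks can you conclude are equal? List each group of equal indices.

ECB encrypts each block independently with the same key, so equal ciphertext blocks imply equal plaintext blocks.
C0 = C1 = C3 = 98, so P0 = P1 = P3.

P0 = P1 = P3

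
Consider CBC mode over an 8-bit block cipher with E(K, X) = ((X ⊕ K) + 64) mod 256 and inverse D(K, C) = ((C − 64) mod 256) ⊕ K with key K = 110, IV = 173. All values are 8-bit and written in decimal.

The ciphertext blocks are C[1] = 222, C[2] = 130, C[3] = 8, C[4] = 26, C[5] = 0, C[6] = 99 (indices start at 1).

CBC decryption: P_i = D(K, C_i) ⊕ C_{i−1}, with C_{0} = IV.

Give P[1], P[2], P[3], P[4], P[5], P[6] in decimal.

P[1]: D(K, 222) = 240; 240 ⊕ 173 = 93.
P[2]: D(K, 130) = 44; 44 ⊕ 222 = 242.
P[3]: D(K, 8) = 166; 166 ⊕ 130 = 36.
P[4]: D(K, 26) = 180; 180 ⊕ 8 = 188.
P[5]: D(K, 0) = 174; 174 ⊕ 26 = 180.
P[6]: D(K, 99) = 77; 77 ⊕ 0 = 77.

P[1] = 93, P[2] = 242, P[3] = 36, P[4] = 188, P[5] = 180, P[6] = 77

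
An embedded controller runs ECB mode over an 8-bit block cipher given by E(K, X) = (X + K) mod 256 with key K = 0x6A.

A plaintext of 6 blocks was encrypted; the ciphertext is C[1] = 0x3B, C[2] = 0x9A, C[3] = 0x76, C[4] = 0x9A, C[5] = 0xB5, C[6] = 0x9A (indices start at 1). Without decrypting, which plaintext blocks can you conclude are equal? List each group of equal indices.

ECB encrypts each block independently with the same key, so equal ciphertext blocks imply equal plaintext blocks.
C[2] = C[4] = C[6] = 0x9A, so P[2] = P[4] = P[6].

P[2] = P[4] = P[6]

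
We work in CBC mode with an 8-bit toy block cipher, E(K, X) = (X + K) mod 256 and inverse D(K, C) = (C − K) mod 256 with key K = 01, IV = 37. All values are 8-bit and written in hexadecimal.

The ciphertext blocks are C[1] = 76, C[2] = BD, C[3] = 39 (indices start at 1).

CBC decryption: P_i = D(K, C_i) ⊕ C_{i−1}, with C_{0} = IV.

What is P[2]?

P[2] = CA

P[2]: D(K, BD) = BC; BC ⊕ 76 = CA.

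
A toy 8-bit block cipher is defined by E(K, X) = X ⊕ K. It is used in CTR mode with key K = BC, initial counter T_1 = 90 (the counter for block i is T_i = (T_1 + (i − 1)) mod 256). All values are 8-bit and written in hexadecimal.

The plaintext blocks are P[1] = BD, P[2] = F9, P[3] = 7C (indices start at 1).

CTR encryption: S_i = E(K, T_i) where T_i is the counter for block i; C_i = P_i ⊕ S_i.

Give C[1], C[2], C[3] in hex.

C[1]: T = 90, S = E(K, T) = 2C; BD ⊕ 2C = 91.
C[2]: T = 91, S = E(K, T) = 2D; F9 ⊕ 2D = D4.
C[3]: T = 92, S = E(K, T) = 2E; 7C ⊕ 2E = 52.

C[1] = 91, C[2] = D4, C[3] = 52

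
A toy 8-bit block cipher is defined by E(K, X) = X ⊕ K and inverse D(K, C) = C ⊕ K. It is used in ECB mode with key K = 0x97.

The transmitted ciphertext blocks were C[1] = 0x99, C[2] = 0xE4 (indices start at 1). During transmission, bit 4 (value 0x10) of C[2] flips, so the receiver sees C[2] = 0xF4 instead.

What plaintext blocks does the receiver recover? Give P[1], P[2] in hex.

ECB decryption: P_i = D(K, C_i).
Only C[2] changed, to 0xF4. In ECB, a change in C_i affects only P_i. Decrypting the received ciphertext:
P[1]: D(K, 0x99) = 0x0E.
P[2]: D(K, 0xF4) = 0x63.
Blocks that differ from the original plaintext: P[2].

P[1] = 0x0E, P[2] = 0x63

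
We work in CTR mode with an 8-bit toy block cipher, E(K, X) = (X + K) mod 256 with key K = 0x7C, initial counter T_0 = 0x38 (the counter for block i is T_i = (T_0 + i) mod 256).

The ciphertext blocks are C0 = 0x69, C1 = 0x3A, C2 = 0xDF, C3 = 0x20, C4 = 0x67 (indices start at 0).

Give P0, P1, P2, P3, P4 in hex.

P0 = 0xDD, P1 = 0x8F, P2 = 0x69, P3 = 0x97, P4 = 0xDF

CTR decryption: S_i = E(K, T_i) where T_i is the counter for block i; P_i = C_i ⊕ S_i.
P0: T = 0x38, S = E(K, T) = 0xB4; 0x69 ⊕ 0xB4 = 0xDD.
P1: T = 0x39, S = E(K, T) = 0xB5; 0x3A ⊕ 0xB5 = 0x8F.
P2: T = 0x3A, S = E(K, T) = 0xB6; 0xDF ⊕ 0xB6 = 0x69.
P3: T = 0x3B, S = E(K, T) = 0xB7; 0x20 ⊕ 0xB7 = 0x97.
P4: T = 0x3C, S = E(K, T) = 0xB8; 0x67 ⊕ 0xB8 = 0xDF.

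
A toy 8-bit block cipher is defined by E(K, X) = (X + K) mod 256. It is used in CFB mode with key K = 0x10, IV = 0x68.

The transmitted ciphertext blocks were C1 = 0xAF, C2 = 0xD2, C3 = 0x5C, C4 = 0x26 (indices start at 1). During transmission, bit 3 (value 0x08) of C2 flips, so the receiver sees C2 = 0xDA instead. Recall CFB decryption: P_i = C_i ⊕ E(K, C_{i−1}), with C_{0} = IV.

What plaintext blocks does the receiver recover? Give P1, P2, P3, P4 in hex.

Only C2 changed, to 0xDA. In CFB, a change in C_i flips the same bit in P_i and garbles P_{i+1}. Decrypting the received ciphertext:
P1: E(K, 0x68) = 0x78; 0xAF ⊕ 0x78 = 0xD7.
P2: E(K, 0xAF) = 0xBF; 0xDA ⊕ 0xBF = 0x65.
P3: E(K, 0xDA) = 0xEA; 0x5C ⊕ 0xEA = 0xB6.
P4: E(K, 0x5C) = 0x6C; 0x26 ⊕ 0x6C = 0x4A.
Blocks that differ from the original plaintext: P2, P3.

P1 = 0xD7, P2 = 0x65, P3 = 0xB6, P4 = 0x4A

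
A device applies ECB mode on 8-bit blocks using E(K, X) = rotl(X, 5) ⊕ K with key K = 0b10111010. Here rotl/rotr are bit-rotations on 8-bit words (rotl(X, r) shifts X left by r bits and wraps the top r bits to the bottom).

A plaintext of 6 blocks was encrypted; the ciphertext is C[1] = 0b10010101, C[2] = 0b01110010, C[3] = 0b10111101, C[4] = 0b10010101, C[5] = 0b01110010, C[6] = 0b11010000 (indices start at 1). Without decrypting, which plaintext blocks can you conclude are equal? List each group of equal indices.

P[1] = P[4]; P[2] = P[5]

ECB encrypts each block independently with the same key, so equal ciphertext blocks imply equal plaintext blocks.
C[1] = C[4] = 0b10010101, so P[1] = P[4].
C[2] = C[5] = 0b01110010, so P[2] = P[5].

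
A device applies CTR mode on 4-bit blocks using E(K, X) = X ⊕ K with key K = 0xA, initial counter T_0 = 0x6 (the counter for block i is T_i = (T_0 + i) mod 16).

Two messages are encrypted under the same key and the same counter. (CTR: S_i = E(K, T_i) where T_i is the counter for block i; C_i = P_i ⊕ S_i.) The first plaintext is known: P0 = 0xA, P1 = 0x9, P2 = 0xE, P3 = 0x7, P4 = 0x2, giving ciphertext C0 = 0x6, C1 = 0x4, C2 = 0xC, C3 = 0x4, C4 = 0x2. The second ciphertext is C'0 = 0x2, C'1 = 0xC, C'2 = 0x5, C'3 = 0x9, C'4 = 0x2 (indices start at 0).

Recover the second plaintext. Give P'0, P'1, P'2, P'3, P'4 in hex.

In CTR with a reused counter, both messages share the same keystream S_i, so C_i ⊕ C'_i = P_i ⊕ P'_i and thus P'_i = P_i ⊕ C_i ⊕ C'_i.
P'0: 0xA ⊕ 0x6 ⊕ 0x2 = 0xE.
P'1: 0x9 ⊕ 0x4 ⊕ 0xC = 0x1.
P'2: 0xE ⊕ 0xC ⊕ 0x5 = 0x7.
P'3: 0x7 ⊕ 0x4 ⊕ 0x9 = 0xA.
P'4: 0x2 ⊕ 0x2 ⊕ 0x2 = 0x2.

P'0 = 0xE, P'1 = 0x1, P'2 = 0x7, P'3 = 0xA, P'4 = 0x2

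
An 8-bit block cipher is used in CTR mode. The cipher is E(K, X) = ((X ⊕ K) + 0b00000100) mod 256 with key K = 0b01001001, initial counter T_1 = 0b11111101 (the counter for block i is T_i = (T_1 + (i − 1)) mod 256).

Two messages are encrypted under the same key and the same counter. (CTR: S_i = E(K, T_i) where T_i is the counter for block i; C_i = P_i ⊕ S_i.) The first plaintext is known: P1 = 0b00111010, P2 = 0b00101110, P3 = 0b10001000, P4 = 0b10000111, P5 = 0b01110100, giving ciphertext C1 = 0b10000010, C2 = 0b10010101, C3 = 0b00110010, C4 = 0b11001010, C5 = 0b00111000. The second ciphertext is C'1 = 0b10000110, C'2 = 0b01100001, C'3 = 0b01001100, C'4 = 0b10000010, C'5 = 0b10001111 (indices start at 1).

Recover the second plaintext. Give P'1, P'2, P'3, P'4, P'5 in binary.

P'1 = 0b00111110, P'2 = 0b11011010, P'3 = 0b11110110, P'4 = 0b11001111, P'5 = 0b11000011

In CTR with a reused counter, both messages share the same keystream S_i, so C_i ⊕ C'_i = P_i ⊕ P'_i and thus P'_i = P_i ⊕ C_i ⊕ C'_i.
P'1: 0b00111010 ⊕ 0b10000010 ⊕ 0b10000110 = 0b00111110.
P'2: 0b00101110 ⊕ 0b10010101 ⊕ 0b01100001 = 0b11011010.
P'3: 0b10001000 ⊕ 0b00110010 ⊕ 0b01001100 = 0b11110110.
P'4: 0b10000111 ⊕ 0b11001010 ⊕ 0b10000010 = 0b11001111.
P'5: 0b01110100 ⊕ 0b00111000 ⊕ 0b10001111 = 0b11000011.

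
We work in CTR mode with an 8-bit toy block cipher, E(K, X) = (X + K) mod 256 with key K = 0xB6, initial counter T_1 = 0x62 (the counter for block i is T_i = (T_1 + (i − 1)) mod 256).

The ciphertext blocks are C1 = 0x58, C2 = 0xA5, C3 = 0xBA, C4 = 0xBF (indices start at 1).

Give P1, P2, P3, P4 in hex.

CTR decryption: S_i = E(K, T_i) where T_i is the counter for block i; P_i = C_i ⊕ S_i.
P1: T = 0x62, S = E(K, T) = 0x18; 0x58 ⊕ 0x18 = 0x40.
P2: T = 0x63, S = E(K, T) = 0x19; 0xA5 ⊕ 0x19 = 0xBC.
P3: T = 0x64, S = E(K, T) = 0x1A; 0xBA ⊕ 0x1A = 0xA0.
P4: T = 0x65, S = E(K, T) = 0x1B; 0xBF ⊕ 0x1B = 0xA4.

P1 = 0x40, P2 = 0xBC, P3 = 0xA0, P4 = 0xA4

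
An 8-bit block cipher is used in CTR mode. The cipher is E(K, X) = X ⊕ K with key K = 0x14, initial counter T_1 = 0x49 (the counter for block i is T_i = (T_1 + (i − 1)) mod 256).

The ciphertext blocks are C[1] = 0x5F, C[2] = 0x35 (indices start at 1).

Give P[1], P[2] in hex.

P[1] = 0x02, P[2] = 0x6B

CTR decryption: S_i = E(K, T_i) where T_i is the counter for block i; P_i = C_i ⊕ S_i.
P[1]: T = 0x49, S = E(K, T) = 0x5D; 0x5F ⊕ 0x5D = 0x02.
P[2]: T = 0x4A, S = E(K, T) = 0x5E; 0x35 ⊕ 0x5E = 0x6B.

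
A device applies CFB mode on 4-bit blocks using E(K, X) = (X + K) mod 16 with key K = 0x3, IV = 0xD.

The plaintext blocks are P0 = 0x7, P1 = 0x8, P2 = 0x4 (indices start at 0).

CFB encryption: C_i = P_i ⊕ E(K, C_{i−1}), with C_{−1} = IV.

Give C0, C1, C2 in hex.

C0 = 0x7, C1 = 0x2, C2 = 0x1

C0: E(K, 0xD) = 0x0; 0x7 ⊕ 0x0 = 0x7.
C1: E(K, 0x7) = 0xA; 0x8 ⊕ 0xA = 0x2.
C2: E(K, 0x2) = 0x5; 0x4 ⊕ 0x5 = 0x1.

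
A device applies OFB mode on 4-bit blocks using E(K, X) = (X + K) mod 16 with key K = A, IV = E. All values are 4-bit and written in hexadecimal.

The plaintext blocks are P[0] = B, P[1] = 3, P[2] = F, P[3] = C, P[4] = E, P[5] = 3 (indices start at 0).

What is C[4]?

OFB encryption: S_i = E(K, S_{i−1}) with S_{−1} = IV; C_i = P_i ⊕ S_i.
C[0]: S = E(K, E) = 8; B ⊕ 8 = 3.
C[1]: S = E(K, 8) = 2; 3 ⊕ 2 = 1.
C[2]: S = E(K, 2) = C; F ⊕ C = 3.
C[3]: S = E(K, C) = 6; C ⊕ 6 = A.
C[4]: S = E(K, 6) = 0; E ⊕ 0 = E.

C[4] = E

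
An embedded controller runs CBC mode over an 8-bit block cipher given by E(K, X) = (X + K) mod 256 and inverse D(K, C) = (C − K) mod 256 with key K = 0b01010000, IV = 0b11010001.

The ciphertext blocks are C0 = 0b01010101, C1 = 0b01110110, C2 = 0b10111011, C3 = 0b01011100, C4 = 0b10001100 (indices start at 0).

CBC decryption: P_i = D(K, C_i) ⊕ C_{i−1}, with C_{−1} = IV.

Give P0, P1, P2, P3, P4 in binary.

P0 = 0b11010100, P1 = 0b01110011, P2 = 0b00011101, P3 = 0b10110111, P4 = 0b01100000

P0: D(K, 0b01010101) = 0b00000101; 0b00000101 ⊕ 0b11010001 = 0b11010100.
P1: D(K, 0b01110110) = 0b00100110; 0b00100110 ⊕ 0b01010101 = 0b01110011.
P2: D(K, 0b10111011) = 0b01101011; 0b01101011 ⊕ 0b01110110 = 0b00011101.
P3: D(K, 0b01011100) = 0b00001100; 0b00001100 ⊕ 0b10111011 = 0b10110111.
P4: D(K, 0b10001100) = 0b00111100; 0b00111100 ⊕ 0b01011100 = 0b01100000.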